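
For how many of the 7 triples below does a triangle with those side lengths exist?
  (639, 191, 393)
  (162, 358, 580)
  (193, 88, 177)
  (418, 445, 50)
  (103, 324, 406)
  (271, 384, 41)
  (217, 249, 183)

(191,393,639): 191+393 ≤ 639 → not valid
(162,358,580): 162+358 ≤ 580 → not valid
(88,177,193): 88+177 > 193 → valid
(50,418,445): 50+418 > 445 → valid
(103,324,406): 103+324 > 406 → valid
(41,271,384): 41+271 ≤ 384 → not valid
(183,217,249): 183+217 > 249 → valid
4 of the 7 triples form a triangle.

4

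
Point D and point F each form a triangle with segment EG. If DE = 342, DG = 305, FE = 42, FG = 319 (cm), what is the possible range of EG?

From triangle DEG: |342 − 305| < EG < 342 + 305, i.e. 37 < EG < 647.
From triangle FEG: 277 < EG < 361.
Both must hold, so EG lies in the intersection.

277 < EG < 361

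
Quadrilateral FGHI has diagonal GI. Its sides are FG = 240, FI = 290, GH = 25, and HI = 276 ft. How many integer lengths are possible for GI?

49

From triangle FGI: 50 < GI < 530.
From triangle HGI: 251 < GI < 301.
Intersection: 251 < GI < 301, so integers 252 through 300: 49 values.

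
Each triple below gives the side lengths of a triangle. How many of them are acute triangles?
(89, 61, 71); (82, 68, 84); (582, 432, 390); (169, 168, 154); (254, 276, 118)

4

(89,61,71): 61²+71² = 8762 > 7921 = 89² → acute
(82,68,84): 68²+82² = 11348 > 7056 = 84² → acute
(582,432,390): 390²+432² = 338724 = 582² → right
(169,168,154): 154²+168² = 51940 > 28561 = 169² → acute
(254,276,118): 118²+254² = 78440 > 76176 = 276² → acute
4 of the 5 are acute.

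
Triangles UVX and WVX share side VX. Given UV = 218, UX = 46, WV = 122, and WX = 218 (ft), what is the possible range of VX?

From triangle UVX: |218 − 46| < VX < 218 + 46, i.e. 172 < VX < 264.
From triangle WVX: 96 < VX < 340.
Both must hold, so VX lies in the intersection.

172 < VX < 264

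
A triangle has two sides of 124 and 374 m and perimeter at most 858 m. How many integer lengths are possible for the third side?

Triangle inequality: 250 < x < 498. Perimeter ≤ 858 gives x ≤ 858 − 124 − 374 = 360.
So 250 < x ≤ 360; integers 251 through 360: 110 values.

110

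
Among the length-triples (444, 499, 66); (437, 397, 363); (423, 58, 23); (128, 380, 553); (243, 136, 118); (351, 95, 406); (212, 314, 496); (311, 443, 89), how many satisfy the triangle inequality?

(66,444,499): 66+444 > 499 → valid
(363,397,437): 363+397 > 437 → valid
(23,58,423): 23+58 ≤ 423 → not valid
(128,380,553): 128+380 ≤ 553 → not valid
(118,136,243): 118+136 > 243 → valid
(95,351,406): 95+351 > 406 → valid
(212,314,496): 212+314 > 496 → valid
(89,311,443): 89+311 ≤ 443 → not valid
5 of the 8 triples form a triangle.

5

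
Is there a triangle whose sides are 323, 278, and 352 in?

Yes

The longest side is 352, and the other two sum to 601.
Since 601 > 352, the triangle inequality holds.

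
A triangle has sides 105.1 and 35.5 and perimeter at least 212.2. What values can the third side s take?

Triangle inequality alone gives 69.6 < s < 140.6.
The perimeter condition gives s ≥ 212.2 − 105.1 − 35.5 = 71.6.
Intersecting the two: 71.6 ≤ s < 140.6.

71.6 ≤ s < 140.6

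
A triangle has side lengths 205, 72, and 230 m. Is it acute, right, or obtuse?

obtuse

Compare the square of the longest side to the sum of squares of the other two: 72² + 205² = 47209 < 52900 = 230².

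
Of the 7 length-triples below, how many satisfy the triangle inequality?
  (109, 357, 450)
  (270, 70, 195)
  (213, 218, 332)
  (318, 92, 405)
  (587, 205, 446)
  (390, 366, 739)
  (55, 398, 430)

(109,357,450): 109+357 > 450 → valid
(70,195,270): 70+195 ≤ 270 → not valid
(213,218,332): 213+218 > 332 → valid
(92,318,405): 92+318 > 405 → valid
(205,446,587): 205+446 > 587 → valid
(366,390,739): 366+390 > 739 → valid
(55,398,430): 55+398 > 430 → valid
6 of the 7 triples form a triangle.

6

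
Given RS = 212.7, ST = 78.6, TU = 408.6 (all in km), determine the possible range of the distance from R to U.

The maximum is all hops collinear in one direction: 212.7 + 78.6 + 408.6 = 699.9.
The longest hop is 408.6; the others sum to 291.3. Folding the others back against it leaves at least 408.6 − 291.3 = 117.3.

117.3 ≤ RU ≤ 699.9 km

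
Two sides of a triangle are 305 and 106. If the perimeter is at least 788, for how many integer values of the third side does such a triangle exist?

34

Triangle inequality: 199 < x < 411. Perimeter ≥ 788 gives x ≥ 788 − 305 − 106 = 377.
So 377 ≤ x < 411; integers 377 through 410: 34 values.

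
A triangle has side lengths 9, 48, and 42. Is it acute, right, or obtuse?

Compare the square of the longest side to the sum of squares of the other two: 9² + 42² = 1845 < 2304 = 48².

obtuse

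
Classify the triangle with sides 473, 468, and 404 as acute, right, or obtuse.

acute

Compare the square of the longest side to the sum of squares of the other two: 404² + 468² = 382240 > 223729 = 473².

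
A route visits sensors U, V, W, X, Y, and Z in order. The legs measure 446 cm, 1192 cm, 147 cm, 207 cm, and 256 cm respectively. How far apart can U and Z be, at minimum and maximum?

The maximum is all hops collinear in one direction: 446 + 1192 + 147 + 207 + 256 = 2248.
The longest hop is 1192; the others sum to 1056. Folding the others back against it leaves at least 1192 − 1056 = 136.

136 ≤ UZ ≤ 2248 cm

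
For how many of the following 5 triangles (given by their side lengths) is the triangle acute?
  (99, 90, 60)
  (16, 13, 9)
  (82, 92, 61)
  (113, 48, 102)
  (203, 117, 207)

3

(99,90,60): 60²+90² = 11700 > 9801 = 99² → acute
(16,13,9): 9²+13² = 250 < 256 = 16² → obtuse
(82,92,61): 61²+82² = 10445 > 8464 = 92² → acute
(113,48,102): 48²+102² = 12708 < 12769 = 113² → obtuse
(203,117,207): 117²+203² = 54898 > 42849 = 207² → acute
3 of the 5 are acute.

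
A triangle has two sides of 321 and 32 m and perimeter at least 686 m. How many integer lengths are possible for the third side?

20

Triangle inequality: 289 < x < 353. Perimeter ≥ 686 gives x ≥ 686 − 321 − 32 = 333.
So 333 ≤ x < 353; integers 333 through 352: 20 values.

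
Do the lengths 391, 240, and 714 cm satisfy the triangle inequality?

The longest side is 714, but the other two sum to only 631.
631 < 714, so the triangle inequality fails.

No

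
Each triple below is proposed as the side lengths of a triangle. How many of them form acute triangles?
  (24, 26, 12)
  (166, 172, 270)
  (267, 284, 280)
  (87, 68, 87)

3

(24,26,12): 12²+24² = 720 > 676 = 26² → acute
(166,172,270): 166²+172² = 57140 < 72900 = 270² → obtuse
(267,284,280): 267²+280² = 149689 > 80656 = 284² → acute
(87,68,87): 68²+87² = 12193 > 7569 = 87² → acute
3 of the 4 are acute.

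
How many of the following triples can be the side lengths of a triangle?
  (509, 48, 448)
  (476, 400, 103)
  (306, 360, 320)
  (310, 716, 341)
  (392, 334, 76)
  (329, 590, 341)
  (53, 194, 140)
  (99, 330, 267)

5

(48,448,509): 48+448 ≤ 509 → not valid
(103,400,476): 103+400 > 476 → valid
(306,320,360): 306+320 > 360 → valid
(310,341,716): 310+341 ≤ 716 → not valid
(76,334,392): 76+334 > 392 → valid
(329,341,590): 329+341 > 590 → valid
(53,140,194): 53+140 ≤ 194 → not valid
(99,267,330): 99+267 > 330 → valid
5 of the 8 triples form a triangle.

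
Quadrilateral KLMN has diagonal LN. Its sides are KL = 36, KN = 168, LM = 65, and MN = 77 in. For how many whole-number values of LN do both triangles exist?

9

From triangle KLN: 132 < LN < 204.
From triangle MLN: 12 < LN < 142.
Intersection: 132 < LN < 142, so integers 133 through 141: 9 values.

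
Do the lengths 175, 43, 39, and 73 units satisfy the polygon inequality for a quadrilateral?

For a quadrilateral, each side must be shorter than the sum of the others.
Here the longest side is 175, but the remaining 3 sides sum to only 155.

No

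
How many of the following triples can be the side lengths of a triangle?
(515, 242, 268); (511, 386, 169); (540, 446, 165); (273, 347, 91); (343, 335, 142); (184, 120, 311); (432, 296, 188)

(242,268,515): 242+268 ≤ 515 → not valid
(169,386,511): 169+386 > 511 → valid
(165,446,540): 165+446 > 540 → valid
(91,273,347): 91+273 > 347 → valid
(142,335,343): 142+335 > 343 → valid
(120,184,311): 120+184 ≤ 311 → not valid
(188,296,432): 188+296 > 432 → valid
5 of the 7 triples form a triangle.

5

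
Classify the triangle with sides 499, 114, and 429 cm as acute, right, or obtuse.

obtuse

Compare the square of the longest side to the sum of squares of the other two: 114² + 429² = 197037 < 249001 = 499².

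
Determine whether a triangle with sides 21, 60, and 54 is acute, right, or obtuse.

Compare the square of the longest side to the sum of squares of the other two: 21² + 54² = 3357 < 3600 = 60².

obtuse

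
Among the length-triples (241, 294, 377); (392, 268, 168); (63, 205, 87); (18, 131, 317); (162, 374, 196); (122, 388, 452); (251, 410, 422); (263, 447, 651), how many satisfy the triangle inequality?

(241,294,377): 241+294 > 377 → valid
(168,268,392): 168+268 > 392 → valid
(63,87,205): 63+87 ≤ 205 → not valid
(18,131,317): 18+131 ≤ 317 → not valid
(162,196,374): 162+196 ≤ 374 → not valid
(122,388,452): 122+388 > 452 → valid
(251,410,422): 251+410 > 422 → valid
(263,447,651): 263+447 > 651 → valid
5 of the 8 triples form a triangle.

5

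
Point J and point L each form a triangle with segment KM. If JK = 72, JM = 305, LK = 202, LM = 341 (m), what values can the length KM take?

233 < KM < 377

From triangle JKM: |72 − 305| < KM < 72 + 305, i.e. 233 < KM < 377.
From triangle LKM: 139 < KM < 543.
Both must hold, so KM lies in the intersection.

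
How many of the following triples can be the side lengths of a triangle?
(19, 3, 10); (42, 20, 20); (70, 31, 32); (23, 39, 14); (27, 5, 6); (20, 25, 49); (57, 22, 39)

(3,10,19): 3+10 ≤ 19 → not valid
(20,20,42): 20+20 ≤ 42 → not valid
(31,32,70): 31+32 ≤ 70 → not valid
(14,23,39): 14+23 ≤ 39 → not valid
(5,6,27): 5+6 ≤ 27 → not valid
(20,25,49): 20+25 ≤ 49 → not valid
(22,39,57): 22+39 > 57 → valid
1 of the 7 triples forms a triangle.

1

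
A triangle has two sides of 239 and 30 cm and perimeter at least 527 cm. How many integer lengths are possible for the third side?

11

Triangle inequality: 209 < x < 269. Perimeter ≥ 527 gives x ≥ 527 − 239 − 30 = 258.
So 258 ≤ x < 269; integers 258 through 268: 11 values.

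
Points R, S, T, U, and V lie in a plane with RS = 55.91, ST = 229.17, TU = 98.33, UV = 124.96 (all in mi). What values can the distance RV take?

The maximum is all hops collinear in one direction: 55.91 + 229.17 + 98.33 + 124.96 = 508.37.
The longest hop is 229.17; the others sum to 279.20. Since 229.17 ≤ 279.20, the path can fold back on itself completely, so the minimum distance is 0.

0 ≤ RV ≤ 508.37 mi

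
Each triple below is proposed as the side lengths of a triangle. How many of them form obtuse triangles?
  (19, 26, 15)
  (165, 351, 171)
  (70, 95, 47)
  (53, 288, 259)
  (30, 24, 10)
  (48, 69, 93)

5

(19,26,15): 15²+19² = 586 < 676 = 26² → obtuse
(165,351,171): 165+171 ≤ 351, not a triangle
(70,95,47): 47²+70² = 7109 < 9025 = 95² → obtuse
(53,288,259): 53²+259² = 69890 < 82944 = 288² → obtuse
(30,24,10): 10²+24² = 676 < 900 = 30² → obtuse
(48,69,93): 48²+69² = 7065 < 8649 = 93² → obtuse
5 of the 6 are obtuse.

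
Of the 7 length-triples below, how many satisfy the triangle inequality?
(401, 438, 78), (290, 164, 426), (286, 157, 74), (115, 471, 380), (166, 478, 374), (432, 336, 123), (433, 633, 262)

(78,401,438): 78+401 > 438 → valid
(164,290,426): 164+290 > 426 → valid
(74,157,286): 74+157 ≤ 286 → not valid
(115,380,471): 115+380 > 471 → valid
(166,374,478): 166+374 > 478 → valid
(123,336,432): 123+336 > 432 → valid
(262,433,633): 262+433 > 633 → valid
6 of the 7 triples form a triangle.

6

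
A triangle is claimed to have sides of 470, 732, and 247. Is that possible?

No

The longest side is 732, but the other two sum to only 717.
717 < 732, so the triangle inequality fails.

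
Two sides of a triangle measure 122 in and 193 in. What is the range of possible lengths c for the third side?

71 < c < 315

By the triangle inequality, c must be less than 122 + 193 = 315 and greater than |122 − 193| = 71.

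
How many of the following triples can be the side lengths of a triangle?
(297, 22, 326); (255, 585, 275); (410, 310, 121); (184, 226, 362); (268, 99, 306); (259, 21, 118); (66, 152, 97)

(22,297,326): 22+297 ≤ 326 → not valid
(255,275,585): 255+275 ≤ 585 → not valid
(121,310,410): 121+310 > 410 → valid
(184,226,362): 184+226 > 362 → valid
(99,268,306): 99+268 > 306 → valid
(21,118,259): 21+118 ≤ 259 → not valid
(66,97,152): 66+97 > 152 → valid
4 of the 7 triples form a triangle.

4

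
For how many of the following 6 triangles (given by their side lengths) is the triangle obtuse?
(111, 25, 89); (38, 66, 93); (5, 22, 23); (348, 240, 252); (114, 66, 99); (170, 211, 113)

4

(111,25,89): 25²+89² = 8546 < 12321 = 111² → obtuse
(38,66,93): 38²+66² = 5800 < 8649 = 93² → obtuse
(5,22,23): 5²+22² = 509 < 529 = 23² → obtuse
(348,240,252): 240²+252² = 121104 = 348² → right
(114,66,99): 66²+99² = 14157 > 12996 = 114² → acute
(170,211,113): 113²+170² = 41669 < 44521 = 211² → obtuse
4 of the 6 are obtuse.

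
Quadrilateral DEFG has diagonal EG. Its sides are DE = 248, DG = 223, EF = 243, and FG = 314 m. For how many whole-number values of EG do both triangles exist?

399

From triangle DEG: 25 < EG < 471.
From triangle FEG: 71 < EG < 557.
Intersection: 71 < EG < 471, so integers 72 through 470: 399 values.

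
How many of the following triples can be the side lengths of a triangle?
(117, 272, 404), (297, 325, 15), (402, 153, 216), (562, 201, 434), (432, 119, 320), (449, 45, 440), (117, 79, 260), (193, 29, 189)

(117,272,404): 117+272 ≤ 404 → not valid
(15,297,325): 15+297 ≤ 325 → not valid
(153,216,402): 153+216 ≤ 402 → not valid
(201,434,562): 201+434 > 562 → valid
(119,320,432): 119+320 > 432 → valid
(45,440,449): 45+440 > 449 → valid
(79,117,260): 79+117 ≤ 260 → not valid
(29,189,193): 29+189 > 193 → valid
4 of the 8 triples form a triangle.

4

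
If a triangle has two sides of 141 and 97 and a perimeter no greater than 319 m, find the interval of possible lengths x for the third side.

Triangle inequality alone gives 44 < x < 238.
The perimeter condition gives x ≤ 319 − 141 − 97 = 81.
Intersecting the two: 44 < x ≤ 81.

44 < x ≤ 81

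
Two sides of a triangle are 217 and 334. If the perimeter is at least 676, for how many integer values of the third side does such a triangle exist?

426

Triangle inequality: 117 < x < 551. Perimeter ≥ 676 gives x ≥ 676 − 217 − 334 = 125.
So 125 ≤ x < 551; integers 125 through 550: 426 values.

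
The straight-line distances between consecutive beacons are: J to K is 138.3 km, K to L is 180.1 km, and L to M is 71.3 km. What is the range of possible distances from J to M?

0 ≤ JM ≤ 389.7 km

The maximum is all hops collinear in one direction: 138.3 + 180.1 + 71.3 = 389.7.
The longest hop is 180.1; the others sum to 209.6. Since 180.1 ≤ 209.6, the path can fold back on itself completely, so the minimum distance is 0.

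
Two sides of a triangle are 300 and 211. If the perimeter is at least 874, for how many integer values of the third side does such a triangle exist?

148

Triangle inequality: 89 < x < 511. Perimeter ≥ 874 gives x ≥ 874 − 300 − 211 = 363.
So 363 ≤ x < 511; integers 363 through 510: 148 values.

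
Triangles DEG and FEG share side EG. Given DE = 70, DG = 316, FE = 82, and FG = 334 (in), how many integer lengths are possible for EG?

From triangle DEG: 246 < EG < 386.
From triangle FEG: 252 < EG < 416.
Intersection: 252 < EG < 386, so integers 253 through 385: 133 values.

133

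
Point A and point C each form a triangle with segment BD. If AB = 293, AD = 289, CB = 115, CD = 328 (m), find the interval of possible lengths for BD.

213 < BD < 443

From triangle ABD: |293 − 289| < BD < 293 + 289, i.e. 4 < BD < 582.
From triangle CBD: 213 < BD < 443.
Both must hold, so BD lies in the intersection.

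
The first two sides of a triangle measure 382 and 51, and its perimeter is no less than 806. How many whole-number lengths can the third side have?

Triangle inequality: 331 < x < 433. Perimeter ≥ 806 gives x ≥ 806 − 382 − 51 = 373.
So 373 ≤ x < 433; integers 373 through 432: 60 values.

60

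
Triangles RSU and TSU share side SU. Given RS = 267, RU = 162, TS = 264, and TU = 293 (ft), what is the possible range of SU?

From triangle RSU: |267 − 162| < SU < 267 + 162, i.e. 105 < SU < 429.
From triangle TSU: 29 < SU < 557.
Both must hold, so SU lies in the intersection.

105 < SU < 429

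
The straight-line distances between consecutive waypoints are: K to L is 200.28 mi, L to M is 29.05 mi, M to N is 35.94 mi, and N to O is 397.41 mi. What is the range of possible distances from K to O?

132.14 ≤ KO ≤ 662.68 mi

The maximum is all hops collinear in one direction: 200.28 + 29.05 + 35.94 + 397.41 = 662.68.
The longest hop is 397.41; the others sum to 265.27. Folding the others back against it leaves at least 397.41 − 265.27 = 132.14.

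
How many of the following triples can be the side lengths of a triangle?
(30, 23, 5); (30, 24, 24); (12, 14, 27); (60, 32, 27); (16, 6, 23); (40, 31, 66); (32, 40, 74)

2

(5,23,30): 5+23 ≤ 30 → not valid
(24,24,30): 24+24 > 30 → valid
(12,14,27): 12+14 ≤ 27 → not valid
(27,32,60): 27+32 ≤ 60 → not valid
(6,16,23): 6+16 ≤ 23 → not valid
(31,40,66): 31+40 > 66 → valid
(32,40,74): 32+40 ≤ 74 → not valid
2 of the 7 triples form a triangle.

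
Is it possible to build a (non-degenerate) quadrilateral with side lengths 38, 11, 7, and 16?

For a quadrilateral, each side must be shorter than the sum of the others.
Here the longest side is 38, but the remaining 3 sides sum to only 34.

No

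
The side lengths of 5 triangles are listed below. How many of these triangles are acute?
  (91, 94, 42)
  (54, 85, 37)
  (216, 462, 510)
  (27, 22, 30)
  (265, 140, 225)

(91,94,42): 42²+91² = 10045 > 8836 = 94² → acute
(54,85,37): 37²+54² = 4285 < 7225 = 85² → obtuse
(216,462,510): 216²+462² = 260100 = 510² → right
(27,22,30): 22²+27² = 1213 > 900 = 30² → acute
(265,140,225): 140²+225² = 70225 = 265² → right
2 of the 5 are acute.

2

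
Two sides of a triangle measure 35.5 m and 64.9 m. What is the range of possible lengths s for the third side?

29.4 < s < 100.4

By the triangle inequality, s must be less than 35.5 + 64.9 = 100.4 and greater than |35.5 − 64.9| = 29.4.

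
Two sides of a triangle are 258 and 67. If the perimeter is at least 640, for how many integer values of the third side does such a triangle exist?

10

Triangle inequality: 191 < x < 325. Perimeter ≥ 640 gives x ≥ 640 − 258 − 67 = 315.
So 315 ≤ x < 325; integers 315 through 324: 10 values.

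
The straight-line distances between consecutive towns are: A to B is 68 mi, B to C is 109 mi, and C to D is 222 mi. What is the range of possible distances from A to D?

The maximum is all hops collinear in one direction: 68 + 109 + 222 = 399.
The longest hop is 222; the others sum to 177. Folding the others back against it leaves at least 222 − 177 = 45.

45 ≤ AD ≤ 399 mi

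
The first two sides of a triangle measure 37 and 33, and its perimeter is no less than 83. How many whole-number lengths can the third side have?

57

Triangle inequality: 4 < x < 70. Perimeter ≥ 83 gives x ≥ 83 − 37 − 33 = 13.
So 13 ≤ x < 70; integers 13 through 69: 57 values.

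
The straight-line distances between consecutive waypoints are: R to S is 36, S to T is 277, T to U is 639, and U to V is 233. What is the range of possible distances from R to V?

The maximum is all hops collinear in one direction: 36 + 277 + 639 + 233 = 1185.
The longest hop is 639; the others sum to 546. Folding the others back against it leaves at least 639 − 546 = 93.

93 ≤ RV ≤ 1185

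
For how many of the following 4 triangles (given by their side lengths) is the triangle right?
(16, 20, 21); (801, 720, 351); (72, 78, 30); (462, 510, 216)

(16,20,21): 16²+20² = 656 > 441 = 21² → acute
(801,720,351): 351²+720² = 641601 = 801² → right
(72,78,30): 30²+72² = 6084 = 78² → right
(462,510,216): 216²+462² = 260100 = 510² → right
3 of the 4 are right.

3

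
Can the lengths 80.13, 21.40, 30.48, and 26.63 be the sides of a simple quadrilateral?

For a quadrilateral, each side must be shorter than the sum of the others.
Here the longest side is 80.13, but the remaining 3 sides sum to only 78.51.

No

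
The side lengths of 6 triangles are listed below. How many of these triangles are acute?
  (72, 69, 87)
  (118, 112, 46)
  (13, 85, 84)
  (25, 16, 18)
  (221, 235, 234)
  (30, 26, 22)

(72,69,87): 69²+72² = 9945 > 7569 = 87² → acute
(118,112,46): 46²+112² = 14660 > 13924 = 118² → acute
(13,85,84): 13²+84² = 7225 = 85² → right
(25,16,18): 16²+18² = 580 < 625 = 25² → obtuse
(221,235,234): 221²+234² = 103597 > 55225 = 235² → acute
(30,26,22): 22²+26² = 1160 > 900 = 30² → acute
4 of the 6 are acute.

4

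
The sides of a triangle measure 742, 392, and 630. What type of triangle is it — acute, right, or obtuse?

Compare the square of the longest side to the sum of squares of the other two: 392² + 630² = 550564 = 742².

right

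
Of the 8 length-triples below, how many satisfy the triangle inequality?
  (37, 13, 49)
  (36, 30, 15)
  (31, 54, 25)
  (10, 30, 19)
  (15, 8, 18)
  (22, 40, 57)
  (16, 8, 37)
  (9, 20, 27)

(13,37,49): 13+37 > 49 → valid
(15,30,36): 15+30 > 36 → valid
(25,31,54): 25+31 > 54 → valid
(10,19,30): 10+19 ≤ 30 → not valid
(8,15,18): 8+15 > 18 → valid
(22,40,57): 22+40 > 57 → valid
(8,16,37): 8+16 ≤ 37 → not valid
(9,20,27): 9+20 > 27 → valid
6 of the 8 triples form a triangle.

6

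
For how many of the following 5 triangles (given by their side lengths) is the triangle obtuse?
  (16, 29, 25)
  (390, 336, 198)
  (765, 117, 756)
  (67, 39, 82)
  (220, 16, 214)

(16,29,25): 16²+25² = 881 > 841 = 29² → acute
(390,336,198): 198²+336² = 152100 = 390² → right
(765,117,756): 117²+756² = 585225 = 765² → right
(67,39,82): 39²+67² = 6010 < 6724 = 82² → obtuse
(220,16,214): 16²+214² = 46052 < 48400 = 220² → obtuse
2 of the 5 are obtuse.

2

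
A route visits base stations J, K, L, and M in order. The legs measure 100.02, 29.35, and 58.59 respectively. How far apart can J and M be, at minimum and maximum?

The maximum is all hops collinear in one direction: 100.02 + 29.35 + 58.59 = 187.96.
The longest hop is 100.02; the others sum to 87.94. Folding the others back against it leaves at least 100.02 − 87.94 = 12.08.

12.08 ≤ JM ≤ 187.96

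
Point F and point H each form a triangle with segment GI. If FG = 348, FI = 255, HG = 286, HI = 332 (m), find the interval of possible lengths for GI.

From triangle FGI: |348 − 255| < GI < 348 + 255, i.e. 93 < GI < 603.
From triangle HGI: 46 < GI < 618.
Both must hold, so GI lies in the intersection.

93 < GI < 603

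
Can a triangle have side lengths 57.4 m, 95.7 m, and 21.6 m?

No

The longest side is 95.7, but the other two sum to only 79.0.
79.0 < 95.7, so the triangle inequality fails.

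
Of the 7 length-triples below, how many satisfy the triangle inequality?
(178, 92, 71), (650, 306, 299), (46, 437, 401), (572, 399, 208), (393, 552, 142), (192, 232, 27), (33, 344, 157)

(71,92,178): 71+92 ≤ 178 → not valid
(299,306,650): 299+306 ≤ 650 → not valid
(46,401,437): 46+401 > 437 → valid
(208,399,572): 208+399 > 572 → valid
(142,393,552): 142+393 ≤ 552 → not valid
(27,192,232): 27+192 ≤ 232 → not valid
(33,157,344): 33+157 ≤ 344 → not valid
2 of the 7 triples form a triangle.

2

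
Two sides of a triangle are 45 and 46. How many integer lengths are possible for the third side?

The third side lies in the open interval (1, 91).
Integers from 2 to 90 inclusive: 90 − 2 + 1 = 89.

89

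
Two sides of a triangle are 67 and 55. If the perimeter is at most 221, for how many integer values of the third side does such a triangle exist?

87

Triangle inequality: 12 < x < 122. Perimeter ≤ 221 gives x ≤ 221 − 67 − 55 = 99.
So 12 < x ≤ 99; integers 13 through 99: 87 values.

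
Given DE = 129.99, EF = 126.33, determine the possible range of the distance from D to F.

3.66 ≤ DF ≤ 256.32

By the triangle inequality, |129.99 − 126.33| ≤ DF ≤ 129.99 + 126.33.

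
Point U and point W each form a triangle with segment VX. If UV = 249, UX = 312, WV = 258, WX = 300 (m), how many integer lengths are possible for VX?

From triangle UVX: 63 < VX < 561.
From triangle WVX: 42 < VX < 558.
Intersection: 63 < VX < 558, so integers 64 through 557: 494 values.

494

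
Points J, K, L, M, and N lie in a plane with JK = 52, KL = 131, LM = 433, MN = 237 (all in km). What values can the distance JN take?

The maximum is all hops collinear in one direction: 52 + 131 + 433 + 237 = 853.
The longest hop is 433; the others sum to 420. Folding the others back against it leaves at least 433 − 420 = 13.

13 ≤ JN ≤ 853 km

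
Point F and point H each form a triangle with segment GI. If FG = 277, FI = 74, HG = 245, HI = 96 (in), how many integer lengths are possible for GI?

137

From triangle FGI: 203 < GI < 351.
From triangle HGI: 149 < GI < 341.
Intersection: 203 < GI < 341, so integers 204 through 340: 137 values.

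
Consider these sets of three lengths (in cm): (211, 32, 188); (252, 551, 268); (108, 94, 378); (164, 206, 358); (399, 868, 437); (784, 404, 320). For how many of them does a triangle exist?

2

(32,188,211): 32+188 > 211 → valid
(252,268,551): 252+268 ≤ 551 → not valid
(94,108,378): 94+108 ≤ 378 → not valid
(164,206,358): 164+206 > 358 → valid
(399,437,868): 399+437 ≤ 868 → not valid
(320,404,784): 320+404 ≤ 784 → not valid
2 of the 6 triples form a triangle.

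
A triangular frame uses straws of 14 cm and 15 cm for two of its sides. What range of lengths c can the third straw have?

By the triangle inequality, c must be less than 14 + 15 = 29 and greater than |14 − 15| = 1.

1 < c < 29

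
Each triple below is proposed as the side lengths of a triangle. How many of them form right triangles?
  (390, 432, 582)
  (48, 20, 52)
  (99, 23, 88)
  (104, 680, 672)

(390,432,582): 390²+432² = 338724 = 582² → right
(48,20,52): 20²+48² = 2704 = 52² → right
(99,23,88): 23²+88² = 8273 < 9801 = 99² → obtuse
(104,680,672): 104²+672² = 462400 = 680² → right
3 of the 4 are right.

3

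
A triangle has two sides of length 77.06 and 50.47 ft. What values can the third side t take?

26.59 < t < 127.53 (ft)

By the triangle inequality, t must be less than 77.06 + 50.47 = 127.53 and greater than |77.06 − 50.47| = 26.59.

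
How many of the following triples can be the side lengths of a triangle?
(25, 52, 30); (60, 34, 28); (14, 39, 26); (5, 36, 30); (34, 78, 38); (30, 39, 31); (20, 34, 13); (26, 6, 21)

(25,30,52): 25+30 > 52 → valid
(28,34,60): 28+34 > 60 → valid
(14,26,39): 14+26 > 39 → valid
(5,30,36): 5+30 ≤ 36 → not valid
(34,38,78): 34+38 ≤ 78 → not valid
(30,31,39): 30+31 > 39 → valid
(13,20,34): 13+20 ≤ 34 → not valid
(6,21,26): 6+21 > 26 → valid
5 of the 8 triples form a triangle.

5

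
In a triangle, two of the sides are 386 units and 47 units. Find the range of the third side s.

By the triangle inequality, s must be less than 386 + 47 = 433 and greater than |386 − 47| = 339.

339 < s < 433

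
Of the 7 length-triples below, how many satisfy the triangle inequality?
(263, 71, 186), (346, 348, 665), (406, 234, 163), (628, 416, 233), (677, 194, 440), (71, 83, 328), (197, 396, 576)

(71,186,263): 71+186 ≤ 263 → not valid
(346,348,665): 346+348 > 665 → valid
(163,234,406): 163+234 ≤ 406 → not valid
(233,416,628): 233+416 > 628 → valid
(194,440,677): 194+440 ≤ 677 → not valid
(71,83,328): 71+83 ≤ 328 → not valid
(197,396,576): 197+396 > 576 → valid
3 of the 7 triples form a triangle.

3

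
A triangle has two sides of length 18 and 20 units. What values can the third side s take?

2 < s < 38 (units)

By the triangle inequality, s must be less than 18 + 20 = 38 and greater than |18 − 20| = 2.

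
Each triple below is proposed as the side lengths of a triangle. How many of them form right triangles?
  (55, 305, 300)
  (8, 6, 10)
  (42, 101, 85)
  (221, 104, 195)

(55,305,300): 55²+300² = 93025 = 305² → right
(8,6,10): 6²+8² = 100 = 10² → right
(42,101,85): 42²+85² = 8989 < 10201 = 101² → obtuse
(221,104,195): 104²+195² = 48841 = 221² → right
3 of the 4 are right.

3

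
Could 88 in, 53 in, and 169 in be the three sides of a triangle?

No

The longest side is 169, but the other two sum to only 141.
141 < 169, so the triangle inequality fails.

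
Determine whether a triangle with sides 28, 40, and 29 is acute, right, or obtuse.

Compare the square of the longest side to the sum of squares of the other two: 28² + 29² = 1625 > 1600 = 40².

acute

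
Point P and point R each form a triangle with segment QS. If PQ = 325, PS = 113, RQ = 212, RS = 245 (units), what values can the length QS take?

From triangle PQS: |325 − 113| < QS < 325 + 113, i.e. 212 < QS < 438.
From triangle RQS: 33 < QS < 457.
Both must hold, so QS lies in the intersection.

212 < QS < 438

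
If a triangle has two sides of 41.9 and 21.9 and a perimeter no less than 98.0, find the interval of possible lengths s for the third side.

Triangle inequality alone gives 20.0 < s < 63.8.
The perimeter condition gives s ≥ 98.0 − 41.9 − 21.9 = 34.2.
Intersecting the two: 34.2 ≤ s < 63.8.

34.2 ≤ s < 63.8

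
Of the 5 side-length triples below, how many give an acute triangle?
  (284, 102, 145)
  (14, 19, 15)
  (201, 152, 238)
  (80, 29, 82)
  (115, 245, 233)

4

(284,102,145): 102+145 ≤ 284, not a triangle
(14,19,15): 14²+15² = 421 > 361 = 19² → acute
(201,152,238): 152²+201² = 63505 > 56644 = 238² → acute
(80,29,82): 29²+80² = 7241 > 6724 = 82² → acute
(115,245,233): 115²+233² = 67514 > 60025 = 245² → acute
4 of the 5 are acute.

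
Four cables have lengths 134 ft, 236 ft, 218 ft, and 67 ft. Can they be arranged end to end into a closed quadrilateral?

A quadrilateral exists iff every side is shorter than the sum of the others — equivalently, the longest side is less than the sum of the rest.
Longest side 236 < 419 (sum of the remaining 3), so yes.

Yes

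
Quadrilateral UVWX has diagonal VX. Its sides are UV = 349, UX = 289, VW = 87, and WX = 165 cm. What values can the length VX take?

From triangle UVX: |349 − 289| < VX < 349 + 289, i.e. 60 < VX < 638.
From triangle WVX: 78 < VX < 252.
Both must hold, so VX lies in the intersection.

78 < VX < 252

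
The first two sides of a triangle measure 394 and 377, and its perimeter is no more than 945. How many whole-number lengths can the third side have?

157

Triangle inequality: 17 < x < 771. Perimeter ≤ 945 gives x ≤ 945 − 394 − 377 = 174.
So 17 < x ≤ 174; integers 18 through 174: 157 values.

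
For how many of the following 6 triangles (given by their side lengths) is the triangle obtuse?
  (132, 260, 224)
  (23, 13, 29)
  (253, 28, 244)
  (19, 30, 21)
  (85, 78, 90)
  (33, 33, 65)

4

(132,260,224): 132²+224² = 67600 = 260² → right
(23,13,29): 13²+23² = 698 < 841 = 29² → obtuse
(253,28,244): 28²+244² = 60320 < 64009 = 253² → obtuse
(19,30,21): 19²+21² = 802 < 900 = 30² → obtuse
(85,78,90): 78²+85² = 13309 > 8100 = 90² → acute
(33,33,65): 33²+33² = 2178 < 4225 = 65² → obtuse
4 of the 6 are obtuse.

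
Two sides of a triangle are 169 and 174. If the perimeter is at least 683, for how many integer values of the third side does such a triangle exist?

Triangle inequality: 5 < x < 343. Perimeter ≥ 683 gives x ≥ 683 − 169 − 174 = 340.
So 340 ≤ x < 343; integers 340 through 342: 3 values.

3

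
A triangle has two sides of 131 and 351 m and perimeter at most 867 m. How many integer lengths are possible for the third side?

Triangle inequality: 220 < x < 482. Perimeter ≤ 867 gives x ≤ 867 − 131 − 351 = 385.
So 220 < x ≤ 385; integers 221 through 385: 165 values.

165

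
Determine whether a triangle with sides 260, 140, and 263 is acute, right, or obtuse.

acute

Compare the square of the longest side to the sum of squares of the other two: 140² + 260² = 87200 > 69169 = 263².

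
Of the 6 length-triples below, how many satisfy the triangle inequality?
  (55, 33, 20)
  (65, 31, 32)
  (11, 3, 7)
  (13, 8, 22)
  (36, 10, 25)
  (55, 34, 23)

(20,33,55): 20+33 ≤ 55 → not valid
(31,32,65): 31+32 ≤ 65 → not valid
(3,7,11): 3+7 ≤ 11 → not valid
(8,13,22): 8+13 ≤ 22 → not valid
(10,25,36): 10+25 ≤ 36 → not valid
(23,34,55): 23+34 > 55 → valid
1 of the 6 triples forms a triangle.

1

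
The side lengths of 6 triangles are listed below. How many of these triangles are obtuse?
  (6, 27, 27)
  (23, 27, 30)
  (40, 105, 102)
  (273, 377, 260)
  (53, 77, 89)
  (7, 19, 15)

1

(6,27,27): 6²+27² = 765 > 729 = 27² → acute
(23,27,30): 23²+27² = 1258 > 900 = 30² → acute
(40,105,102): 40²+102² = 12004 > 11025 = 105² → acute
(273,377,260): 260²+273² = 142129 = 377² → right
(53,77,89): 53²+77² = 8738 > 7921 = 89² → acute
(7,19,15): 7²+15² = 274 < 361 = 19² → obtuse
1 of the 6 is obtuse.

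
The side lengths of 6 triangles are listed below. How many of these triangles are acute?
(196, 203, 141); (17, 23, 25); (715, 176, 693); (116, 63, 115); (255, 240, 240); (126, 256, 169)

(196,203,141): 141²+196² = 58297 > 41209 = 203² → acute
(17,23,25): 17²+23² = 818 > 625 = 25² → acute
(715,176,693): 176²+693² = 511225 = 715² → right
(116,63,115): 63²+115² = 17194 > 13456 = 116² → acute
(255,240,240): 240²+240² = 115200 > 65025 = 255² → acute
(126,256,169): 126²+169² = 44437 < 65536 = 256² → obtuse
4 of the 6 are acute.

4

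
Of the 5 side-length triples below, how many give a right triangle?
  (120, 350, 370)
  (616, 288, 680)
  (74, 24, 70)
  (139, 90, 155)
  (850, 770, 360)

(120,350,370): 120²+350² = 136900 = 370² → right
(616,288,680): 288²+616² = 462400 = 680² → right
(74,24,70): 24²+70² = 5476 = 74² → right
(139,90,155): 90²+139² = 27421 > 24025 = 155² → acute
(850,770,360): 360²+770² = 722500 = 850² → right
4 of the 5 are right.

4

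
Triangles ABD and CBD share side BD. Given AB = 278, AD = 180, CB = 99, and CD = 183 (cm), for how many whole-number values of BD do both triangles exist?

From triangle ABD: 98 < BD < 458.
From triangle CBD: 84 < BD < 282.
Intersection: 98 < BD < 282, so integers 99 through 281: 183 values.

183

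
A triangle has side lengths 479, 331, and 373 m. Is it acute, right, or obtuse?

acute

Compare the square of the longest side to the sum of squares of the other two: 331² + 373² = 248690 > 229441 = 479².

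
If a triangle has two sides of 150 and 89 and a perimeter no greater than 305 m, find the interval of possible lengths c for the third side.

61 < c ≤ 66 m

Triangle inequality alone gives 61 < c < 239.
The perimeter condition gives c ≤ 305 − 150 − 89 = 66.
Intersecting the two: 61 < c ≤ 66.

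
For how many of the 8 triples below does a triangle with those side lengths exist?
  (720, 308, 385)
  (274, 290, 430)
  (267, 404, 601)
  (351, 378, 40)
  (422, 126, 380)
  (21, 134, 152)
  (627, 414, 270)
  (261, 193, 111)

7

(308,385,720): 308+385 ≤ 720 → not valid
(274,290,430): 274+290 > 430 → valid
(267,404,601): 267+404 > 601 → valid
(40,351,378): 40+351 > 378 → valid
(126,380,422): 126+380 > 422 → valid
(21,134,152): 21+134 > 152 → valid
(270,414,627): 270+414 > 627 → valid
(111,193,261): 111+193 > 261 → valid
7 of the 8 triples form a triangle.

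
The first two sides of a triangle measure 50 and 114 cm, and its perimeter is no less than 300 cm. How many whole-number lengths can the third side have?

28

Triangle inequality: 64 < x < 164. Perimeter ≥ 300 gives x ≥ 300 − 50 − 114 = 136.
So 136 ≤ x < 164; integers 136 through 163: 28 values.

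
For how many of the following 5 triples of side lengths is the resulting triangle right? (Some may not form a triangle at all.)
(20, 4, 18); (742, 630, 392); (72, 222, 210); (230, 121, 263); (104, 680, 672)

3

(20,4,18): 4²+18² = 340 < 400 = 20² → obtuse
(742,630,392): 392²+630² = 550564 = 742² → right
(72,222,210): 72²+210² = 49284 = 222² → right
(230,121,263): 121²+230² = 67541 < 69169 = 263² → obtuse
(104,680,672): 104²+672² = 462400 = 680² → right
3 of the 5 are right.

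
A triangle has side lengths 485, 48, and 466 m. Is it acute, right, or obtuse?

Compare the square of the longest side to the sum of squares of the other two: 48² + 466² = 219460 < 235225 = 485².

obtuse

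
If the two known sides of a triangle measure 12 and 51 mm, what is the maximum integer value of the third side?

The third side must be strictly less than 12 + 51 = 63.
The largest integer below 63 is 62.

62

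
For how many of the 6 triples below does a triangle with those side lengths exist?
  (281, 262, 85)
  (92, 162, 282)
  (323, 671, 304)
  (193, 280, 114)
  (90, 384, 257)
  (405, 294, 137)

(85,262,281): 85+262 > 281 → valid
(92,162,282): 92+162 ≤ 282 → not valid
(304,323,671): 304+323 ≤ 671 → not valid
(114,193,280): 114+193 > 280 → valid
(90,257,384): 90+257 ≤ 384 → not valid
(137,294,405): 137+294 > 405 → valid
3 of the 6 triples form a triangle.

3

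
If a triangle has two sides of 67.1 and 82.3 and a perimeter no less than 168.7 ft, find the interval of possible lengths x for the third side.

19.3 ≤ x < 149.4

Triangle inequality alone gives 15.2 < x < 149.4.
The perimeter condition gives x ≥ 168.7 − 67.1 − 82.3 = 19.3.
Intersecting the two: 19.3 ≤ x < 149.4.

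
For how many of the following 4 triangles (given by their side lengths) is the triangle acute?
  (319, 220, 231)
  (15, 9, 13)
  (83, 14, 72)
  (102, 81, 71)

(319,220,231): 220²+231² = 101761 = 319² → right
(15,9,13): 9²+13² = 250 > 225 = 15² → acute
(83,14,72): 14²+72² = 5380 < 6889 = 83² → obtuse
(102,81,71): 71²+81² = 11602 > 10404 = 102² → acute
2 of the 4 are acute.

2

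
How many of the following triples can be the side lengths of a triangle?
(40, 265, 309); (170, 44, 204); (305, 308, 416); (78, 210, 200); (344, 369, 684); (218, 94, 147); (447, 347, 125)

6

(40,265,309): 40+265 ≤ 309 → not valid
(44,170,204): 44+170 > 204 → valid
(305,308,416): 305+308 > 416 → valid
(78,200,210): 78+200 > 210 → valid
(344,369,684): 344+369 > 684 → valid
(94,147,218): 94+147 > 218 → valid
(125,347,447): 125+347 > 447 → valid
6 of the 7 triples form a triangle.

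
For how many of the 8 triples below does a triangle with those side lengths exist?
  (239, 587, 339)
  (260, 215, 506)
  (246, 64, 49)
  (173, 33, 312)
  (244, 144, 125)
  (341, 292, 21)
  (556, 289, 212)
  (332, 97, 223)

(239,339,587): 239+339 ≤ 587 → not valid
(215,260,506): 215+260 ≤ 506 → not valid
(49,64,246): 49+64 ≤ 246 → not valid
(33,173,312): 33+173 ≤ 312 → not valid
(125,144,244): 125+144 > 244 → valid
(21,292,341): 21+292 ≤ 341 → not valid
(212,289,556): 212+289 ≤ 556 → not valid
(97,223,332): 97+223 ≤ 332 → not valid
1 of the 8 triples forms a triangle.

1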